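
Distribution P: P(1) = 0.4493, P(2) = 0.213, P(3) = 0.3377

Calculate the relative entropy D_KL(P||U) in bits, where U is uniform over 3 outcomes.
0.0622 bits

U(i) = 1/3 for all i

D_KL(P||U) = Σ P(x) log₂(P(x) / (1/3))
           = Σ P(x) log₂(P(x)) + log₂(3)
           = log₂(3) - H(P)

H(P) = -Σ P(x) log₂(P(x)):
  -P(1)·log₂(P(1)) = -(0.4493)·log₂(0.4493) = 0.51860
  -P(2)·log₂(P(2)) = -(0.213)·log₂(0.213) = 0.47522
  -P(3)·log₂(P(3)) = -(0.3377)·log₂(0.3377) = 0.52890
H(P) = 0.51860 + 0.47522 + 0.52890 = 1.52272 bits

log₂(3) = 1.58496 bits

D_KL(P||U) = 1.58496 - 1.52272 = 0.06224 ≈ 0.0622 bits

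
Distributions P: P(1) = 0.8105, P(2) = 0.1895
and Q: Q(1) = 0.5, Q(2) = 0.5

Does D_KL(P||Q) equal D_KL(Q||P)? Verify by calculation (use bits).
D_KL(P||Q) = 0.2996 bits, D_KL(Q||P) = 0.3514 bits. No — D_KL(P||Q) ≠ D_KL(Q||P) for this pair.

D_KL(P||Q) = Σ P(x) log₂(P(x)/Q(x))

Computing term by term:
  P(1)·log₂(P(1)/Q(1)) = 0.8105·log₂(0.8105/0.5) = 0.56482
  P(2)·log₂(P(2)/Q(2)) = 0.1895·log₂(0.1895/0.5) = -0.26525

D_KL(P||Q) = 0.56482 - 0.26525 = 0.29957 ≈ 0.2996 bits

D_KL(Q||P) = Σ Q(x) log₂(Q(x)/P(x))

Computing term by term:
  Q(1)·log₂(Q(1)/P(1)) = 0.5·log₂(0.5/0.8105) = -0.34844
  Q(2)·log₂(Q(2)/P(2)) = 0.5·log₂(0.5/0.1895) = 0.69987

D_KL(Q||P) = -0.34844 + 0.69987 = 0.35143 ≈ 0.3514 bits

These are NOT equal (difference: 0.0518 bits). KL divergence is asymmetric: D_KL(P||Q) ≠ D_KL(Q||P) in general.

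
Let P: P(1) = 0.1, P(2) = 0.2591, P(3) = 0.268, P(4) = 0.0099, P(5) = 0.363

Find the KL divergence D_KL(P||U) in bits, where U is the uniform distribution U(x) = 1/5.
0.3792 bits

U(i) = 1/5 for all i

D_KL(P||U) = Σ P(x) log₂(P(x) / (1/5))
           = Σ P(x) log₂(P(x)) + log₂(5)
           = log₂(5) - H(P)

H(P) = -Σ P(x) log₂(P(x)):
  -P(1)·log₂(P(1)) = -(0.1)·log₂(0.1) = 0.33219
  -P(2)·log₂(P(2)) = -(0.2591)·log₂(0.2591) = 0.50484
  -P(3)·log₂(P(3)) = -(0.268)·log₂(0.268) = 0.50912
  -P(4)·log₂(P(4)) = -(0.0099)·log₂(0.0099) = 0.06592
  -P(5)·log₂(P(5)) = -(0.363)·log₂(0.363) = 0.53069
H(P) = 0.33219 + 0.50484 + 0.50912 + 0.06592 + 0.53069 = 1.94276 bits

log₂(5) = 2.32193 bits

D_KL(P||U) = 2.32193 - 1.94276 = 0.37917 ≈ 0.3792 bits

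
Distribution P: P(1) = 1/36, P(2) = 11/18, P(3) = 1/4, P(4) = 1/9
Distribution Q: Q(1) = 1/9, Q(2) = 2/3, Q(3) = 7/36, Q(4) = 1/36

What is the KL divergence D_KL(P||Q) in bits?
0.1806 bits

D_KL(P||Q) = Σ P(x) log₂(P(x)/Q(x))

Computing term by term:
  P(1)·log₂(P(1)/Q(1)) = (1/36)·log₂((1/36)/(1/9)) = -0.05556
  P(2)·log₂(P(2)/Q(2)) = (11/18)·log₂((11/18)/(2/3)) = -0.07671
  P(3)·log₂(P(3)/Q(3)) = (1/4)·log₂((1/4)/(7/36)) = 0.09064
  P(4)·log₂(P(4)/Q(4)) = (1/9)·log₂((1/9)/(1/36)) = 0.22222

D_KL(P||Q) = -0.05556 - 0.07671 + 0.09064 + 0.22222 = 0.18059 ≈ 0.1806 bits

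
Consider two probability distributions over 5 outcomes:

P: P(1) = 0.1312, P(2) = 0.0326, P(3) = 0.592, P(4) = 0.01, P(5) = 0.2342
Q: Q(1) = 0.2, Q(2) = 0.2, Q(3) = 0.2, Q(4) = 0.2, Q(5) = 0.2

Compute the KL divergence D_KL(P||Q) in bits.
0.7718 bits

D_KL(P||Q) = Σ P(x) log₂(P(x)/Q(x))

Computing term by term:
  P(1)·log₂(P(1)/Q(1)) = 0.1312·log₂(0.1312/0.2) = -0.07980
  P(2)·log₂(P(2)/Q(2)) = 0.0326·log₂(0.0326/0.2) = -0.08532
  P(3)·log₂(P(3)/Q(3)) = 0.592·log₂(0.592/0.2) = 0.92683
  P(4)·log₂(P(4)/Q(4)) = 0.01·log₂(0.01/0.2) = -0.04322
  P(5)·log₂(P(5)/Q(5)) = 0.2342·log₂(0.2342/0.2) = 0.05334

D_KL(P||Q) = -0.07980 - 0.08532 + 0.92683 - 0.04322 + 0.05334 = 0.77183 ≈ 0.7718 bits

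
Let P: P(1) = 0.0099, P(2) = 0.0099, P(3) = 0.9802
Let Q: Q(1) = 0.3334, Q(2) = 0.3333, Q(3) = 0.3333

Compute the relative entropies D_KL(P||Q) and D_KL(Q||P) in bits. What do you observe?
D_KL(P||Q) = 1.4250 bits, D_KL(Q||P) = 2.8638 bits. The two directions give different values (D_KL(Q||P) exceeds D_KL(P||Q) by 1.4388 bits): KL divergence is asymmetric.

D_KL(P||Q) = Σ P(x) log₂(P(x)/Q(x))

Computing term by term:
  P(1)·log₂(P(1)/Q(1)) = 0.0099·log₂(0.0099/0.3334) = -0.05023
  P(2)·log₂(P(2)/Q(2)) = 0.0099·log₂(0.0099/0.3333) = -0.05023
  P(3)·log₂(P(3)/Q(3)) = 0.9802·log₂(0.9802/0.3333) = 1.52544

D_KL(P||Q) = -0.05023 - 0.05023 + 1.52544 = 1.42498 ≈ 1.4250 bits

D_KL(Q||P) = Σ Q(x) log₂(Q(x)/P(x))

Computing term by term:
  Q(1)·log₂(Q(1)/P(1)) = 0.3334·log₂(0.3334/0.0099) = 1.69157
  Q(2)·log₂(Q(2)/P(2)) = 0.3333·log₂(0.3333/0.0099) = 1.69091
  Q(3)·log₂(Q(3)/P(3)) = 0.3333·log₂(0.3333/0.9802) = -0.51870

D_KL(Q||P) = 1.69157 + 1.69091 - 0.51870 = 2.86378 ≈ 2.8638 bits

These are NOT equal (difference: 1.4388 bits). KL divergence is asymmetric: D_KL(P||Q) ≠ D_KL(Q||P) in general.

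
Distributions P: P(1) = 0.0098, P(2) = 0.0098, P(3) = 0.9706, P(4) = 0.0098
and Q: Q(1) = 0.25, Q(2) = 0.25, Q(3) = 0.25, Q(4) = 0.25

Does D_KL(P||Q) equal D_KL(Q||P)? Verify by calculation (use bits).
D_KL(P||Q) = 1.7620 bits, D_KL(Q||P) = 3.0155 bits. No — D_KL(P||Q) ≠ D_KL(Q||P) for this pair.

D_KL(P||Q) = Σ P(x) log₂(P(x)/Q(x))

Computing term by term:
  P(1)·log₂(P(1)/Q(1)) = 0.0098·log₂(0.0098/0.25) = -0.04580
  P(2)·log₂(P(2)/Q(2)) = 0.0098·log₂(0.0098/0.25) = -0.04580
  P(3)·log₂(P(3)/Q(3)) = 0.9706·log₂(0.9706/0.25) = 1.89941
  P(4)·log₂(P(4)/Q(4)) = 0.0098·log₂(0.0098/0.25) = -0.04580

D_KL(P||Q) = -0.04580 - 0.04580 + 1.89941 - 0.04580 = 1.76201 ≈ 1.7620 bits

D_KL(Q||P) = Σ Q(x) log₂(Q(x)/P(x))

Computing term by term:
  Q(1)·log₂(Q(1)/P(1)) = 0.25·log₂(0.25/0.0098) = 1.16825
  Q(2)·log₂(Q(2)/P(2)) = 0.25·log₂(0.25/0.0098) = 1.16825
  Q(3)·log₂(Q(3)/P(3)) = 0.25·log₂(0.25/0.9706) = -0.48924
  Q(4)·log₂(Q(4)/P(4)) = 0.25·log₂(0.25/0.0098) = 1.16825

D_KL(Q||P) = 1.16825 + 1.16825 - 0.48924 + 1.16825 = 3.01551 ≈ 3.0155 bits

These are NOT equal (difference: 1.2535 bits). KL divergence is asymmetric: D_KL(P||Q) ≠ D_KL(Q||P) in general.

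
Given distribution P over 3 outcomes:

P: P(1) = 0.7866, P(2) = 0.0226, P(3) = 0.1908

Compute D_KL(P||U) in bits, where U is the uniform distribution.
0.7330 bits

U(i) = 1/3 for all i

D_KL(P||U) = Σ P(x) log₂(P(x) / (1/3))
           = Σ P(x) log₂(P(x)) + log₂(3)
           = log₂(3) - H(P)

H(P) = -Σ P(x) log₂(P(x)):
  -P(1)·log₂(P(1)) = -(0.7866)·log₂(0.7866) = 0.27240
  -P(2)·log₂(P(2)) = -(0.0226)·log₂(0.0226) = 0.12357
  -P(3)·log₂(P(3)) = -(0.1908)·log₂(0.1908) = 0.45599
H(P) = 0.27240 + 0.12357 + 0.45599 = 0.85196 bits

log₂(3) = 1.58496 bits

D_KL(P||U) = 1.58496 - 0.85196 = 0.73300 ≈ 0.7330 bits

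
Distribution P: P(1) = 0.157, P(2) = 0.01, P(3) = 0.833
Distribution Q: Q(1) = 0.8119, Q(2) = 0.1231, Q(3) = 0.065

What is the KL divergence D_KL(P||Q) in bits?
2.6569 bits

D_KL(P||Q) = Σ P(x) log₂(P(x)/Q(x))

Computing term by term:
  P(1)·log₂(P(1)/Q(1)) = 0.157·log₂(0.157/0.8119) = -0.37217
  P(2)·log₂(P(2)/Q(2)) = 0.01·log₂(0.01/0.1231) = -0.03622
  P(3)·log₂(P(3)/Q(3)) = 0.833·log₂(0.833/0.065) = 3.06528

D_KL(P||Q) = -0.37217 - 0.03622 + 3.06528 = 2.65689 ≈ 2.6569 bits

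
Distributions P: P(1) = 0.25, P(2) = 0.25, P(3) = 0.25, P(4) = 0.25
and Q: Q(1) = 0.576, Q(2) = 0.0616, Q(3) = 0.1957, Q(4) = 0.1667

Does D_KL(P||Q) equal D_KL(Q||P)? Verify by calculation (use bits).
D_KL(P||Q) = 0.4387 bits, D_KL(Q||P) = 0.4025 bits. No — D_KL(P||Q) ≠ D_KL(Q||P) for this pair.

D_KL(P||Q) = Σ P(x) log₂(P(x)/Q(x))

Computing term by term:
  P(1)·log₂(P(1)/Q(1)) = 0.25·log₂(0.25/0.576) = -0.30104
  P(2)·log₂(P(2)/Q(2)) = 0.25·log₂(0.25/0.0616) = 0.50523
  P(3)·log₂(P(3)/Q(3)) = 0.25·log₂(0.25/0.1957) = 0.08832
  P(4)·log₂(P(4)/Q(4)) = 0.25·log₂(0.25/0.1667) = 0.14617

D_KL(P||Q) = -0.30104 + 0.50523 + 0.08832 + 0.14617 = 0.43868 ≈ 0.4387 bits

D_KL(Q||P) = Σ Q(x) log₂(Q(x)/P(x))

Computing term by term:
  Q(1)·log₂(Q(1)/P(1)) = 0.576·log₂(0.576/0.25) = 0.69359
  Q(2)·log₂(Q(2)/P(2)) = 0.0616·log₂(0.0616/0.25) = -0.12449
  Q(3)·log₂(Q(3)/P(3)) = 0.1957·log₂(0.1957/0.25) = -0.06914
  Q(4)·log₂(Q(4)/P(4)) = 0.1667·log₂(0.1667/0.25) = -0.09747

D_KL(Q||P) = 0.69359 - 0.12449 - 0.06914 - 0.09747 = 0.40249 ≈ 0.4025 bits

These are NOT equal (difference: 0.0362 bits). KL divergence is asymmetric: D_KL(P||Q) ≠ D_KL(Q||P) in general.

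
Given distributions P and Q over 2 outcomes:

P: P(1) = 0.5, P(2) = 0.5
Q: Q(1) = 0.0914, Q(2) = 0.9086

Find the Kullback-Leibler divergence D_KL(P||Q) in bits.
0.7950 bits

D_KL(P||Q) = Σ P(x) log₂(P(x)/Q(x))

Computing term by term:
  P(1)·log₂(P(1)/Q(1)) = 0.5·log₂(0.5/0.0914) = 1.22583
  P(2)·log₂(P(2)/Q(2)) = 0.5·log₂(0.5/0.9086) = -0.43086

D_KL(P||Q) = 1.22583 - 0.43086 = 0.79497 ≈ 0.7950 bits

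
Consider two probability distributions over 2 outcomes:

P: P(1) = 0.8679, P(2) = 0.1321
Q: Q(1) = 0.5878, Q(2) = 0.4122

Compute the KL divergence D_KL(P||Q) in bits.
0.2711 bits

D_KL(P||Q) = Σ P(x) log₂(P(x)/Q(x))

Computing term by term:
  P(1)·log₂(P(1)/Q(1)) = 0.8679·log₂(0.8679/0.5878) = 0.48794
  P(2)·log₂(P(2)/Q(2)) = 0.1321·log₂(0.1321/0.4122) = -0.21687

D_KL(P||Q) = 0.48794 - 0.21687 = 0.27107 ≈ 0.2711 bits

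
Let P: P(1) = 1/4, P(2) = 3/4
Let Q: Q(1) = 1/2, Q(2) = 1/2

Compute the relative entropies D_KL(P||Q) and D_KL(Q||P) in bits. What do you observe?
D_KL(P||Q) = 0.1887 bits, D_KL(Q||P) = 0.2075 bits. The two directions give different values (D_KL(Q||P) exceeds D_KL(P||Q) by 0.0188 bits): KL divergence is asymmetric.

D_KL(P||Q) = Σ P(x) log₂(P(x)/Q(x))

Computing term by term:
  P(1)·log₂(P(1)/Q(1)) = (1/4)·log₂((1/4)/(1/2)) = -0.25000
  P(2)·log₂(P(2)/Q(2)) = (3/4)·log₂((3/4)/(1/2)) = 0.43872

D_KL(P||Q) = -0.25000 + 0.43872 = 0.18872 ≈ 0.1887 bits

D_KL(Q||P) = Σ Q(x) log₂(Q(x)/P(x))

Computing term by term:
  Q(1)·log₂(Q(1)/P(1)) = (1/2)·log₂((1/2)/(1/4)) = 0.50000
  Q(2)·log₂(Q(2)/P(2)) = (1/2)·log₂((1/2)/(3/4)) = -0.29248

D_KL(Q||P) = 0.50000 - 0.29248 = 0.20752 ≈ 0.2075 bits

These are NOT equal (difference: 0.0188 bits). KL divergence is asymmetric: D_KL(P||Q) ≠ D_KL(Q||P) in general.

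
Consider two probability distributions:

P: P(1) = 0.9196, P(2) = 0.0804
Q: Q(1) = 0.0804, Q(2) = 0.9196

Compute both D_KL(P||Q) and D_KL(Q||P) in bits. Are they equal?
D_KL(P||Q) = 2.9504 bits, D_KL(Q||P) = 2.9504 bits. Yes, in this case they are equal (although KL divergence is not symmetric in general).

D_KL(P||Q) = Σ P(x) log₂(P(x)/Q(x))

Computing term by term:
  P(1)·log₂(P(1)/Q(1)) = 0.9196·log₂(0.9196/0.0804) = 3.23307
  P(2)·log₂(P(2)/Q(2)) = 0.0804·log₂(0.0804/0.9196) = -0.28267

D_KL(P||Q) = 3.23307 - 0.28267 = 2.95040 ≈ 2.9504 bits

D_KL(Q||P) = Σ Q(x) log₂(Q(x)/P(x))

Computing term by term:
  Q(1)·log₂(Q(1)/P(1)) = 0.0804·log₂(0.0804/0.9196) = -0.28267
  Q(2)·log₂(Q(2)/P(2)) = 0.9196·log₂(0.9196/0.0804) = 3.23307

D_KL(Q||P) = -0.28267 + 3.23307 = 2.95040 ≈ 2.9504 bits

These ARE equal here. Q is P with outcomes relabeled (Q(1) = P(2), Q(2) = P(1)) by a relabeling that is its own inverse, so the two sums contain exactly the same terms in a different order. This is a special case — KL divergence is not symmetric in general: D_KL(P||Q) ≠ D_KL(Q||P) for most P, Q.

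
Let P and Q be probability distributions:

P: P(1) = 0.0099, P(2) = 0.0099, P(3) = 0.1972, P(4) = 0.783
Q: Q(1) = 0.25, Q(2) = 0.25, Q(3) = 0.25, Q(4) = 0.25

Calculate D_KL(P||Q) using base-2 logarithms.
1.1299 bits

D_KL(P||Q) = Σ P(x) log₂(P(x)/Q(x))

Computing term by term:
  P(1)·log₂(P(1)/Q(1)) = 0.0099·log₂(0.0099/0.25) = -0.04612
  P(2)·log₂(P(2)/Q(2)) = 0.0099·log₂(0.0099/0.25) = -0.04612
  P(3)·log₂(P(3)/Q(3)) = 0.1972·log₂(0.1972/0.25) = -0.06750
  P(4)·log₂(P(4)/Q(4)) = 0.783·log₂(0.783/0.25) = 1.28967

D_KL(P||Q) = -0.04612 - 0.04612 - 0.06750 + 1.28967 = 1.12993 ≈ 1.1299 bits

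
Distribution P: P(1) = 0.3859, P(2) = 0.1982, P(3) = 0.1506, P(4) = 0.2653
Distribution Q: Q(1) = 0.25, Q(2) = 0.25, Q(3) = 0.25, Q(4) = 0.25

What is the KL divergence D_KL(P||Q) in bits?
0.0879 bits

D_KL(P||Q) = Σ P(x) log₂(P(x)/Q(x))

Computing term by term:
  P(1)·log₂(P(1)/Q(1)) = 0.3859·log₂(0.3859/0.25) = 0.24169
  P(2)·log₂(P(2)/Q(2)) = 0.1982·log₂(0.1982/0.25) = -0.06639
  P(3)·log₂(P(3)/Q(3)) = 0.1506·log₂(0.1506/0.25) = -0.11012
  P(4)·log₂(P(4)/Q(4)) = 0.2653·log₂(0.2653/0.25) = 0.02274

D_KL(P||Q) = 0.24169 - 0.06639 - 0.11012 + 0.02274 = 0.08792 ≈ 0.0879 bits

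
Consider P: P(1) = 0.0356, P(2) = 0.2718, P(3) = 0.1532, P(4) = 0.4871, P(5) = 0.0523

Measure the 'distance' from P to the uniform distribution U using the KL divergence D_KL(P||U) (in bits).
0.4971 bits

U(i) = 1/5 for all i

D_KL(P||U) = Σ P(x) log₂(P(x) / (1/5))
           = Σ P(x) log₂(P(x)) + log₂(5)
           = log₂(5) - H(P)

H(P) = -Σ P(x) log₂(P(x)):
  -P(1)·log₂(P(1)) = -(0.0356)·log₂(0.0356) = 0.17131
  -P(2)·log₂(P(2)) = -(0.2718)·log₂(0.2718) = 0.51082
  -P(3)·log₂(P(3)) = -(0.1532)·log₂(0.1532) = 0.41464
  -P(4)·log₂(P(4)) = -(0.4871)·log₂(0.4871) = 0.50547
  -P(5)·log₂(P(5)) = -(0.0523)·log₂(0.0523) = 0.22264
H(P) = 0.17131 + 0.51082 + 0.41464 + 0.50547 + 0.22264 = 1.82488 bits

log₂(5) = 2.32193 bits

D_KL(P||U) = 2.32193 - 1.82488 = 0.49705 ≈ 0.4971 bits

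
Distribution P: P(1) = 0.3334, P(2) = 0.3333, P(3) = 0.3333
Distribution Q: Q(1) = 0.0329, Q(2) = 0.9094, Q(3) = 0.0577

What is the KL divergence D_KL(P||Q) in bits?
1.4746 bits

D_KL(P||Q) = Σ P(x) log₂(P(x)/Q(x))

Computing term by term:
  P(1)·log₂(P(1)/Q(1)) = 0.3334·log₂(0.3334/0.0329) = 1.11392
  P(2)·log₂(P(2)/Q(2)) = 0.3333·log₂(0.3333/0.9094) = -0.48265
  P(3)·log₂(P(3)/Q(3)) = 0.3333·log₂(0.3333/0.0577) = 0.84331

D_KL(P||Q) = 1.11392 - 0.48265 + 0.84331 = 1.47458 ≈ 1.4746 bits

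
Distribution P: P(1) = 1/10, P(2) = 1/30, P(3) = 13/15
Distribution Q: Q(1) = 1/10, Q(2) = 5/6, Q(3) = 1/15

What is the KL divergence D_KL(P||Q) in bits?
3.0523 bits

D_KL(P||Q) = Σ P(x) log₂(P(x)/Q(x))

Computing term by term:
  P(1)·log₂(P(1)/Q(1)) = (1/10)·log₂((1/10)/(1/10)) = 0.00000
  P(2)·log₂(P(2)/Q(2)) = (1/30)·log₂((1/30)/(5/6)) = -0.15480
  P(3)·log₂(P(3)/Q(3)) = (13/15)·log₂((13/15)/(1/15)) = 3.20705

D_KL(P||Q) = 0.00000 - 0.15480 + 3.20705 = 3.05225 ≈ 3.0523 bits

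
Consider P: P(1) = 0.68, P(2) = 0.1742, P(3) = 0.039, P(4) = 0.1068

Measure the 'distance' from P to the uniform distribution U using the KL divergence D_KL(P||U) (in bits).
0.6553 bits

U(i) = 1/4 for all i

D_KL(P||U) = Σ P(x) log₂(P(x) / (1/4))
           = Σ P(x) log₂(P(x)) + log₂(4)
           = log₂(4) - H(P)

H(P) = -Σ P(x) log₂(P(x)):
  -P(1)·log₂(P(1)) = -(0.68)·log₂(0.68) = 0.37835
  -P(2)·log₂(P(2)) = -(0.1742)·log₂(0.1742) = 0.43919
  -P(3)·log₂(P(3)) = -(0.039)·log₂(0.039) = 0.18253
  -P(4)·log₂(P(4)) = -(0.1068)·log₂(0.1068) = 0.34465
H(P) = 0.37835 + 0.43919 + 0.18253 + 0.34465 = 1.34472 bits

log₂(4) = 2.00000 bits

D_KL(P||U) = 2.00000 - 1.34472 = 0.65528 ≈ 0.6553 bits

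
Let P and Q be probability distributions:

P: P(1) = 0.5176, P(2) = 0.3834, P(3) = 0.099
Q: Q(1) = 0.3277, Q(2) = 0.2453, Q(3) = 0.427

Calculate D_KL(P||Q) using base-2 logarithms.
0.3796 bits

D_KL(P||Q) = Σ P(x) log₂(P(x)/Q(x))

Computing term by term:
  P(1)·log₂(P(1)/Q(1)) = 0.5176·log₂(0.5176/0.3277) = 0.34134
  P(2)·log₂(P(2)/Q(2)) = 0.3834·log₂(0.3834/0.2453) = 0.24703
  P(3)·log₂(P(3)/Q(3)) = 0.099·log₂(0.099/0.427) = -0.20876

D_KL(P||Q) = 0.34134 + 0.24703 - 0.20876 = 0.37961 ≈ 0.3796 bits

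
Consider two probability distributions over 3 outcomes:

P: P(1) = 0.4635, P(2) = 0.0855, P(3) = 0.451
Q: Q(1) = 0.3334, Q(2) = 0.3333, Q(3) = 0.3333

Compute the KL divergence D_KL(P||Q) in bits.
0.2493 bits

D_KL(P||Q) = Σ P(x) log₂(P(x)/Q(x))

Computing term by term:
  P(1)·log₂(P(1)/Q(1)) = 0.4635·log₂(0.4635/0.3334) = 0.22031
  P(2)·log₂(P(2)/Q(2)) = 0.0855·log₂(0.0855/0.3333) = -0.16782
  P(3)·log₂(P(3)/Q(3)) = 0.451·log₂(0.451/0.3333) = 0.19677

D_KL(P||Q) = 0.22031 - 0.16782 + 0.19677 = 0.24926 ≈ 0.2493 bits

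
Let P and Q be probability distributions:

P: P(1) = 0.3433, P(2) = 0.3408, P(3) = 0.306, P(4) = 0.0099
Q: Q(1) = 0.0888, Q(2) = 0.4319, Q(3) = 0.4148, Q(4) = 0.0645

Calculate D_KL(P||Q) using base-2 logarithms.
0.3922 bits

D_KL(P||Q) = Σ P(x) log₂(P(x)/Q(x))

Computing term by term:
  P(1)·log₂(P(1)/Q(1)) = 0.3433·log₂(0.3433/0.0888) = 0.66972
  P(2)·log₂(P(2)/Q(2)) = 0.3408·log₂(0.3408/0.4319) = -0.11648
  P(3)·log₂(P(3)/Q(3)) = 0.306·log₂(0.306/0.4148) = -0.13430
  P(4)·log₂(P(4)/Q(4)) = 0.0099·log₂(0.0099/0.0645) = -0.02677

D_KL(P||Q) = 0.66972 - 0.11648 - 0.13430 - 0.02677 = 0.39217 ≈ 0.3922 bits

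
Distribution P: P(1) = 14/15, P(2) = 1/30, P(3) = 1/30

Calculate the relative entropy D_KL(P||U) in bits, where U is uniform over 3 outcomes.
1.1649 bits

U(i) = 1/3 for all i

D_KL(P||U) = Σ P(x) log₂(P(x) / (1/3))
           = Σ P(x) log₂(P(x)) + log₂(3)
           = log₂(3) - H(P)

H(P) = -Σ P(x) log₂(P(x)):
  -P(1)·log₂(P(1)) = -(14/15)·log₂(14/15) = 0.09290
  -P(2)·log₂(P(2)) = -(1/30)·log₂(1/30) = 0.16356
  -P(3)·log₂(P(3)) = -(1/30)·log₂(1/30) = 0.16356
H(P) = 0.09290 + 0.16356 + 0.16356 = 0.42002 bits

log₂(3) = 1.58496 bits

D_KL(P||U) = 1.58496 - 0.42002 = 1.16494 ≈ 1.1649 bits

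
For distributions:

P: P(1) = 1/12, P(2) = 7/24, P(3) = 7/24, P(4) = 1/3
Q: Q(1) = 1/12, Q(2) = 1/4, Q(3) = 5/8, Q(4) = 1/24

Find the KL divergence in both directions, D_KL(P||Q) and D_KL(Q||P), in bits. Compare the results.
D_KL(P||Q) = 0.7442 bits, D_KL(Q||P) = 0.5066 bits. D_KL(P||Q) is larger than D_KL(Q||P) by 0.2376 bits; the two directions differ.

D_KL(P||Q) = Σ P(x) log₂(P(x)/Q(x))

Computing term by term:
  P(1)·log₂(P(1)/Q(1)) = (1/12)·log₂((1/12)/(1/12)) = 0.00000
  P(2)·log₂(P(2)/Q(2)) = (7/24)·log₂((7/24)/(1/4)) = 0.06486
  P(3)·log₂(P(3)/Q(3)) = (7/24)·log₂((7/24)/(5/8)) = -0.32070
  P(4)·log₂(P(4)/Q(4)) = (1/3)·log₂((1/3)/(1/24)) = 1.00000

D_KL(P||Q) = 0.00000 + 0.06486 - 0.32070 + 1.00000 = 0.74416 ≈ 0.7442 bits

D_KL(Q||P) = Σ Q(x) log₂(Q(x)/P(x))

Computing term by term:
  Q(1)·log₂(Q(1)/P(1)) = (1/12)·log₂((1/12)/(1/12)) = 0.00000
  Q(2)·log₂(Q(2)/P(2)) = (1/4)·log₂((1/4)/(7/24)) = -0.05560
  Q(3)·log₂(Q(3)/P(3)) = (5/8)·log₂((5/8)/(7/24)) = 0.68721
  Q(4)·log₂(Q(4)/P(4)) = (1/24)·log₂((1/24)/(1/3)) = -0.12500

D_KL(Q||P) = 0.00000 - 0.05560 + 0.68721 - 0.12500 = 0.50661 ≈ 0.5066 bits

These are NOT equal (difference: 0.2376 bits). KL divergence is asymmetric: D_KL(P||Q) ≠ D_KL(Q||P) in general.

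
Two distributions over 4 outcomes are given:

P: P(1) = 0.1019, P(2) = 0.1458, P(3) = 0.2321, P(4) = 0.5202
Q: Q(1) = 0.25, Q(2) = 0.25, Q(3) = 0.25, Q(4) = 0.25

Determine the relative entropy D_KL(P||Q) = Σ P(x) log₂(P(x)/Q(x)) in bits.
0.2797 bits

D_KL(P||Q) = Σ P(x) log₂(P(x)/Q(x))

Computing term by term:
  P(1)·log₂(P(1)/Q(1)) = 0.1019·log₂(0.1019/0.25) = -0.13194
  P(2)·log₂(P(2)/Q(2)) = 0.1458·log₂(0.1458/0.25) = -0.11342
  P(3)·log₂(P(3)/Q(3)) = 0.2321·log₂(0.2321/0.25) = -0.02488
  P(4)·log₂(P(4)/Q(4)) = 0.5202·log₂(0.5202/0.25) = 0.54992

D_KL(P||Q) = -0.13194 - 0.11342 - 0.02488 + 0.54992 = 0.27968 ≈ 0.2797 bits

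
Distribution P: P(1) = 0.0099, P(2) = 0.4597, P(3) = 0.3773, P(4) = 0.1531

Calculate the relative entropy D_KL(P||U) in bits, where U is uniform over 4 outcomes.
0.4736 bits

U(i) = 1/4 for all i

D_KL(P||U) = Σ P(x) log₂(P(x) / (1/4))
           = Σ P(x) log₂(P(x)) + log₂(4)
           = log₂(4) - H(P)

H(P) = -Σ P(x) log₂(P(x)):
  -P(1)·log₂(P(1)) = -(0.0099)·log₂(0.0099) = 0.06592
  -P(2)·log₂(P(2)) = -(0.4597)·log₂(0.4597) = 0.51543
  -P(3)·log₂(P(3)) = -(0.3773)·log₂(0.3773) = 0.53057
  -P(4)·log₂(P(4)) = -(0.1531)·log₂(0.1531) = 0.41451
H(P) = 0.06592 + 0.51543 + 0.53057 + 0.41451 = 1.52643 bits

log₂(4) = 2.00000 bits

D_KL(P||U) = 2.00000 - 1.52643 = 0.47357 ≈ 0.4736 bits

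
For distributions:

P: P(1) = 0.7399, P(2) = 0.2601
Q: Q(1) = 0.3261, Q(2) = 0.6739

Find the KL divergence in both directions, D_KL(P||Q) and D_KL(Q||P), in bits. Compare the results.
D_KL(P||Q) = 0.5173 bits, D_KL(Q||P) = 0.5401 bits. D_KL(Q||P) is larger than D_KL(P||Q) by 0.0228 bits; the two directions differ.

D_KL(P||Q) = Σ P(x) log₂(P(x)/Q(x))

Computing term by term:
  P(1)·log₂(P(1)/Q(1)) = 0.7399·log₂(0.7399/0.3261) = 0.87457
  P(2)·log₂(P(2)/Q(2)) = 0.2601·log₂(0.2601/0.6739) = -0.35724

D_KL(P||Q) = 0.87457 - 0.35724 = 0.51733 ≈ 0.5173 bits

D_KL(Q||P) = Σ Q(x) log₂(Q(x)/P(x))

Computing term by term:
  Q(1)·log₂(Q(1)/P(1)) = 0.3261·log₂(0.3261/0.7399) = -0.38546
  Q(2)·log₂(Q(2)/P(2)) = 0.6739·log₂(0.6739/0.2601) = 0.92558

D_KL(Q||P) = -0.38546 + 0.92558 = 0.54012 ≈ 0.5401 bits

These are NOT equal (difference: 0.0228 bits). KL divergence is asymmetric: D_KL(P||Q) ≠ D_KL(Q||P) in general.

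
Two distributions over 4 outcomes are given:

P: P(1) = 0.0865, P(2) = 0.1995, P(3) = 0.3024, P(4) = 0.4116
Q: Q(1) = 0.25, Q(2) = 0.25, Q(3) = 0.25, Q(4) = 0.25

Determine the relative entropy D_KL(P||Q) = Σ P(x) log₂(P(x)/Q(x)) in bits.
0.1817 bits

D_KL(P||Q) = Σ P(x) log₂(P(x)/Q(x))

Computing term by term:
  P(1)·log₂(P(1)/Q(1)) = 0.0865·log₂(0.0865/0.25) = -0.13244
  P(2)·log₂(P(2)/Q(2)) = 0.1995·log₂(0.1995/0.25) = -0.06495
  P(3)·log₂(P(3)/Q(3)) = 0.3024·log₂(0.3024/0.25) = 0.08302
  P(4)·log₂(P(4)/Q(4)) = 0.4116·log₂(0.4116/0.25) = 0.29607

D_KL(P||Q) = -0.13244 - 0.06495 + 0.08302 + 0.29607 = 0.18170 ≈ 0.1817 bits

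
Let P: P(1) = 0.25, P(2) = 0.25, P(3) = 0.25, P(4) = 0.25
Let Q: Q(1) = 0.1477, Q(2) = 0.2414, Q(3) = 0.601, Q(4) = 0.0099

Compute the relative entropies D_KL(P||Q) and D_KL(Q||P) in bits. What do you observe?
D_KL(P||Q) = 1.0507 bits, D_KL(Q||P) = 0.5901 bits. The two directions give different values (D_KL(P||Q) exceeds D_KL(Q||P) by 0.4606 bits): KL divergence is asymmetric.

D_KL(P||Q) = Σ P(x) log₂(P(x)/Q(x))

Computing term by term:
  P(1)·log₂(P(1)/Q(1)) = 0.25·log₂(0.25/0.1477) = 0.18981
  P(2)·log₂(P(2)/Q(2)) = 0.25·log₂(0.25/0.2414) = 0.01263
  P(3)·log₂(P(3)/Q(3)) = 0.25·log₂(0.25/0.601) = -0.31636
  P(4)·log₂(P(4)/Q(4)) = 0.25·log₂(0.25/0.0099) = 1.16459

D_KL(P||Q) = 0.18981 + 0.01263 - 0.31636 + 1.16459 = 1.05067 ≈ 1.0507 bits

D_KL(Q||P) = Σ Q(x) log₂(Q(x)/P(x))

Computing term by term:
  Q(1)·log₂(Q(1)/P(1)) = 0.1477·log₂(0.1477/0.25) = -0.11214
  Q(2)·log₂(Q(2)/P(2)) = 0.2414·log₂(0.2414/0.25) = -0.01219
  Q(3)·log₂(Q(3)/P(3)) = 0.601·log₂(0.601/0.25) = 0.76053
  Q(4)·log₂(Q(4)/P(4)) = 0.0099·log₂(0.0099/0.25) = -0.04612

D_KL(Q||P) = -0.11214 - 0.01219 + 0.76053 - 0.04612 = 0.59008 ≈ 0.5901 bits

These are NOT equal (difference: 0.4606 bits). KL divergence is asymmetric: D_KL(P||Q) ≠ D_KL(Q||P) in general.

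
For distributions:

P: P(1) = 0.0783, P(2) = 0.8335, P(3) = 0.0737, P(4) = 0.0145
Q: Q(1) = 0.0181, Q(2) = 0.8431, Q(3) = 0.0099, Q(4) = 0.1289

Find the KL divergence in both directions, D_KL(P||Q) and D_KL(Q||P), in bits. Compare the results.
D_KL(P||Q) = 0.3194 bits, D_KL(Q||P) = 0.3533 bits. D_KL(Q||P) is larger than D_KL(P||Q) by 0.0339 bits; the two directions differ.

D_KL(P||Q) = Σ P(x) log₂(P(x)/Q(x))

Computing term by term:
  P(1)·log₂(P(1)/Q(1)) = 0.0783·log₂(0.0783/0.0181) = 0.16545
  P(2)·log₂(P(2)/Q(2)) = 0.8335·log₂(0.8335/0.8431) = -0.01377
  P(3)·log₂(P(3)/Q(3)) = 0.0737·log₂(0.0737/0.0099) = 0.21345
  P(4)·log₂(P(4)/Q(4)) = 0.0145·log₂(0.0145/0.1289) = -0.04571

D_KL(P||Q) = 0.16545 - 0.01377 + 0.21345 - 0.04571 = 0.31942 ≈ 0.3194 bits

D_KL(Q||P) = Σ Q(x) log₂(Q(x)/P(x))

Computing term by term:
  Q(1)·log₂(Q(1)/P(1)) = 0.0181·log₂(0.0181/0.0783) = -0.03825
  Q(2)·log₂(Q(2)/P(2)) = 0.8431·log₂(0.8431/0.8335) = 0.01393
  Q(3)·log₂(Q(3)/P(3)) = 0.0099·log₂(0.0099/0.0737) = -0.02867
  Q(4)·log₂(Q(4)/P(4)) = 0.1289·log₂(0.1289/0.0145) = 0.40631

D_KL(Q||P) = -0.03825 + 0.01393 - 0.02867 + 0.40631 = 0.35332 ≈ 0.3533 bits

These are NOT equal (difference: 0.0339 bits). KL divergence is asymmetric: D_KL(P||Q) ≠ D_KL(Q||P) in general.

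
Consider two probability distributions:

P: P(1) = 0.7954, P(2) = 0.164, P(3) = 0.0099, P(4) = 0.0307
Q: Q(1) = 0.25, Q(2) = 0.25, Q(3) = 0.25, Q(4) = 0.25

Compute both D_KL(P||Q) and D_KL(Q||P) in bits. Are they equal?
D_KL(P||Q) = 1.0894 bits, D_KL(Q||P) = 1.6556 bits. No, they are not equal.

D_KL(P||Q) = Σ P(x) log₂(P(x)/Q(x))

Computing term by term:
  P(1)·log₂(P(1)/Q(1)) = 0.7954·log₂(0.7954/0.25) = 1.32812
  P(2)·log₂(P(2)/Q(2)) = 0.164·log₂(0.164/0.25) = -0.09975
  P(3)·log₂(P(3)/Q(3)) = 0.0099·log₂(0.0099/0.25) = -0.04612
  P(4)·log₂(P(4)/Q(4)) = 0.0307·log₂(0.0307/0.25) = -0.09289

D_KL(P||Q) = 1.32812 - 0.09975 - 0.04612 - 0.09289 = 1.08936 ≈ 1.0894 bits

D_KL(Q||P) = Σ Q(x) log₂(Q(x)/P(x))

Computing term by term:
  Q(1)·log₂(Q(1)/P(1)) = 0.25·log₂(0.25/0.7954) = -0.41744
  Q(2)·log₂(Q(2)/P(2)) = 0.25·log₂(0.25/0.164) = 0.15206
  Q(3)·log₂(Q(3)/P(3)) = 0.25·log₂(0.25/0.0099) = 1.16459
  Q(4)·log₂(Q(4)/P(4)) = 0.25·log₂(0.25/0.0307) = 0.75640

D_KL(Q||P) = -0.41744 + 0.15206 + 1.16459 + 0.75640 = 1.65561 ≈ 1.6556 bits

These are NOT equal (difference: 0.5662 bits). KL divergence is asymmetric: D_KL(P||Q) ≠ D_KL(Q||P) in general.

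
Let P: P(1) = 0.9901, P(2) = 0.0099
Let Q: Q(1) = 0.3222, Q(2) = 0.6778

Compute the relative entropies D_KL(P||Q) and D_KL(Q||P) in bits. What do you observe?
D_KL(P||Q) = 1.5432 bits, D_KL(Q||P) = 3.6109 bits. The two directions give different values (D_KL(Q||P) exceeds D_KL(P||Q) by 2.0677 bits): KL divergence is asymmetric.

D_KL(P||Q) = Σ P(x) log₂(P(x)/Q(x))

Computing term by term:
  P(1)·log₂(P(1)/Q(1)) = 0.9901·log₂(0.9901/0.3222) = 1.60358
  P(2)·log₂(P(2)/Q(2)) = 0.0099·log₂(0.0099/0.6778) = -0.06036

D_KL(P||Q) = 1.60358 - 0.06036 = 1.54322 ≈ 1.5432 bits

D_KL(Q||P) = Σ Q(x) log₂(Q(x)/P(x))

Computing term by term:
  Q(1)·log₂(Q(1)/P(1)) = 0.3222·log₂(0.3222/0.9901) = -0.52184
  Q(2)·log₂(Q(2)/P(2)) = 0.6778·log₂(0.6778/0.0099) = 4.13274

D_KL(Q||P) = -0.52184 + 4.13274 = 3.61090 ≈ 3.6109 bits

These are NOT equal (difference: 2.0677 bits). KL divergence is asymmetric: D_KL(P||Q) ≠ D_KL(Q||P) in general.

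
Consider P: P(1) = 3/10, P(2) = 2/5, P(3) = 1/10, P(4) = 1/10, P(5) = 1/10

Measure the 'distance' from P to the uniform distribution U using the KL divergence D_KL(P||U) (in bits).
0.2755 bits

U(i) = 1/5 for all i

D_KL(P||U) = Σ P(x) log₂(P(x) / (1/5))
           = Σ P(x) log₂(P(x)) + log₂(5)
           = log₂(5) - H(P)

H(P) = -Σ P(x) log₂(P(x)):
  -P(1)·log₂(P(1)) = -(3/10)·log₂(3/10) = 0.52109
  -P(2)·log₂(P(2)) = -(2/5)·log₂(2/5) = 0.52877
  -P(3)·log₂(P(3)) = -(1/10)·log₂(1/10) = 0.33219
  -P(4)·log₂(P(4)) = -(1/10)·log₂(1/10) = 0.33219
  -P(5)·log₂(P(5)) = -(1/10)·log₂(1/10) = 0.33219
H(P) = 0.52109 + 0.52877 + 0.33219 + 0.33219 + 0.33219 = 2.04643 bits

log₂(5) = 2.32193 bits

D_KL(P||U) = 2.32193 - 2.04643 = 0.27550 ≈ 0.2755 bits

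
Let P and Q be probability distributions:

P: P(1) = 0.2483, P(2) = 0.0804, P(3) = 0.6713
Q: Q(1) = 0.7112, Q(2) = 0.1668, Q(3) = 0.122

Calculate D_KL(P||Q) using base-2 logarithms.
1.1898 bits

D_KL(P||Q) = Σ P(x) log₂(P(x)/Q(x))

Computing term by term:
  P(1)·log₂(P(1)/Q(1)) = 0.2483·log₂(0.2483/0.7112) = -0.37696
  P(2)·log₂(P(2)/Q(2)) = 0.0804·log₂(0.0804/0.1668) = -0.08465
  P(3)·log₂(P(3)/Q(3)) = 0.6713·log₂(0.6713/0.122) = 1.65145

D_KL(P||Q) = -0.37696 - 0.08465 + 1.65145 = 1.18984 ≈ 1.1898 bits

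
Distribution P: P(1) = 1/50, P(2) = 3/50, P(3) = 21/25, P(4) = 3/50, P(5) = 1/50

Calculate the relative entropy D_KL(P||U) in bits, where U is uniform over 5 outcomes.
1.3978 bits

U(i) = 1/5 for all i

D_KL(P||U) = Σ P(x) log₂(P(x) / (1/5))
           = Σ P(x) log₂(P(x)) + log₂(5)
           = log₂(5) - H(P)

H(P) = -Σ P(x) log₂(P(x)):
  -P(1)·log₂(P(1)) = -(1/50)·log₂(1/50) = 0.11288
  -P(2)·log₂(P(2)) = -(3/50)·log₂(3/50) = 0.24353
  -P(3)·log₂(P(3)) = -(21/25)·log₂(21/25) = 0.21129
  -P(4)·log₂(P(4)) = -(3/50)·log₂(3/50) = 0.24353
  -P(5)·log₂(P(5)) = -(1/50)·log₂(1/50) = 0.11288
H(P) = 0.11288 + 0.24353 + 0.21129 + 0.24353 + 0.11288 = 0.92411 bits

log₂(5) = 2.32193 bits

D_KL(P||U) = 2.32193 - 0.92411 = 1.39782 ≈ 1.3978 bits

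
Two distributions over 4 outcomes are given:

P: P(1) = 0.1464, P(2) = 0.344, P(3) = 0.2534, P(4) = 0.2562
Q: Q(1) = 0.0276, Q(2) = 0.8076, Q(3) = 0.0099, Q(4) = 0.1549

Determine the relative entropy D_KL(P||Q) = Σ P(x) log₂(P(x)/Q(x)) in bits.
1.3002 bits

D_KL(P||Q) = Σ P(x) log₂(P(x)/Q(x))

Computing term by term:
  P(1)·log₂(P(1)/Q(1)) = 0.1464·log₂(0.1464/0.0276) = 0.35241
  P(2)·log₂(P(2)/Q(2)) = 0.344·log₂(0.344/0.8076) = -0.42354
  P(3)·log₂(P(3)/Q(3)) = 0.2534·log₂(0.2534/0.0099) = 1.18537
  P(4)·log₂(P(4)/Q(4)) = 0.2562·log₂(0.2562/0.1549) = 0.18598

D_KL(P||Q) = 0.35241 - 0.42354 + 1.18537 + 0.18598 = 1.30022 ≈ 1.3002 bits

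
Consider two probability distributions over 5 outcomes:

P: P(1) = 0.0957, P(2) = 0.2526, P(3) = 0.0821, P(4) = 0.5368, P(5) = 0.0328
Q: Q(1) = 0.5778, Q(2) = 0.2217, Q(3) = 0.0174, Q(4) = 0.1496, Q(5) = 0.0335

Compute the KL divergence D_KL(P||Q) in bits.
0.9715 bits

D_KL(P||Q) = Σ P(x) log₂(P(x)/Q(x))

Computing term by term:
  P(1)·log₂(P(1)/Q(1)) = 0.0957·log₂(0.0957/0.5778) = -0.24824
  P(2)·log₂(P(2)/Q(2)) = 0.2526·log₂(0.2526/0.2217) = 0.04755
  P(3)·log₂(P(3)/Q(3)) = 0.0821·log₂(0.0821/0.0174) = 0.18376
  P(4)·log₂(P(4)/Q(4)) = 0.5368·log₂(0.5368/0.1496) = 0.98947
  P(5)·log₂(P(5)/Q(5)) = 0.0328·log₂(0.0328/0.0335) = -0.00100

D_KL(P||Q) = -0.24824 + 0.04755 + 0.18376 + 0.98947 - 0.00100 = 0.97154 ≈ 0.9715 bits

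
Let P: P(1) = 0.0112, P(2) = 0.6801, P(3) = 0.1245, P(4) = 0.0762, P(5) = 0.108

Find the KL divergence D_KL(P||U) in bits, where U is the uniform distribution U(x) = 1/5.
0.8671 bits

U(i) = 1/5 for all i

D_KL(P||U) = Σ P(x) log₂(P(x) / (1/5))
           = Σ P(x) log₂(P(x)) + log₂(5)
           = log₂(5) - H(P)

H(P) = -Σ P(x) log₂(P(x)):
  -P(1)·log₂(P(1)) = -(0.0112)·log₂(0.0112) = 0.07258
  -P(2)·log₂(P(2)) = -(0.6801)·log₂(0.6801) = 0.37826
  -P(3)·log₂(P(3)) = -(0.1245)·log₂(0.1245) = 0.37422
  -P(4)·log₂(P(4)) = -(0.0762)·log₂(0.0762) = 0.28301
  -P(5)·log₂(P(5)) = -(0.108)·log₂(0.108) = 0.34678
H(P) = 0.07258 + 0.37826 + 0.37422 + 0.28301 + 0.34678 = 1.45485 bits

log₂(5) = 2.32193 bits

D_KL(P||U) = 2.32193 - 1.45485 = 0.86708 ≈ 0.8671 bits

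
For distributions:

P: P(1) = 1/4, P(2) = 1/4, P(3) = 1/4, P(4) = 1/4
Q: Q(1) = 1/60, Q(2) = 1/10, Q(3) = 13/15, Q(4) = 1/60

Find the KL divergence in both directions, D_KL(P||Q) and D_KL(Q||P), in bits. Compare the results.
D_KL(P||Q) = 1.8355 bits, D_KL(Q||P) = 1.2920 bits. D_KL(P||Q) is larger than D_KL(Q||P) by 0.5435 bits; the two directions differ.

D_KL(P||Q) = Σ P(x) log₂(P(x)/Q(x))

Computing term by term:
  P(1)·log₂(P(1)/Q(1)) = (1/4)·log₂((1/4)/(1/60)) = 0.97672
  P(2)·log₂(P(2)/Q(2)) = (1/4)·log₂((1/4)/(1/10)) = 0.33048
  P(3)·log₂(P(3)/Q(3)) = (1/4)·log₂((1/4)/(13/15)) = -0.44839
  P(4)·log₂(P(4)/Q(4)) = (1/4)·log₂((1/4)/(1/60)) = 0.97672

D_KL(P||Q) = 0.97672 + 0.33048 - 0.44839 + 0.97672 = 1.83553 ≈ 1.8355 bits

D_KL(Q||P) = Σ Q(x) log₂(Q(x)/P(x))

Computing term by term:
  Q(1)·log₂(Q(1)/P(1)) = (1/60)·log₂((1/60)/(1/4)) = -0.06511
  Q(2)·log₂(Q(2)/P(2)) = (1/10)·log₂((1/10)/(1/4)) = -0.13219
  Q(3)·log₂(Q(3)/P(3)) = (13/15)·log₂((13/15)/(1/4)) = 1.55441
  Q(4)·log₂(Q(4)/P(4)) = (1/60)·log₂((1/60)/(1/4)) = -0.06511

D_KL(Q||P) = -0.06511 - 0.13219 + 1.55441 - 0.06511 = 1.29200 ≈ 1.2920 bits

These are NOT equal (difference: 0.5435 bits). KL divergence is asymmetric: D_KL(P||Q) ≠ D_KL(Q||P) in general.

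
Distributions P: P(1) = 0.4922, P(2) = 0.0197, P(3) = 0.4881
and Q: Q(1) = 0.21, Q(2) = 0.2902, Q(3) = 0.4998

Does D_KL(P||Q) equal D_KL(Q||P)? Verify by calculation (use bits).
D_KL(P||Q) = 0.5117 bits, D_KL(Q||P) = 0.8852 bits. No — D_KL(P||Q) ≠ D_KL(Q||P) for this pair.

D_KL(P||Q) = Σ P(x) log₂(P(x)/Q(x))

Computing term by term:
  P(1)·log₂(P(1)/Q(1)) = 0.4922·log₂(0.4922/0.21) = 0.60484
  P(2)·log₂(P(2)/Q(2)) = 0.0197·log₂(0.0197/0.2902) = -0.07645
  P(3)·log₂(P(3)/Q(3)) = 0.4881·log₂(0.4881/0.4998) = -0.01668

D_KL(P||Q) = 0.60484 - 0.07645 - 0.01668 = 0.51171 ≈ 0.5117 bits

D_KL(Q||P) = Σ Q(x) log₂(Q(x)/P(x))

Computing term by term:
  Q(1)·log₂(Q(1)/P(1)) = 0.21·log₂(0.21/0.4922) = -0.25806
  Q(2)·log₂(Q(2)/P(2)) = 0.2902·log₂(0.2902/0.0197) = 1.12620
  Q(3)·log₂(Q(3)/P(3)) = 0.4998·log₂(0.4998/0.4881) = 0.01708

D_KL(Q||P) = -0.25806 + 1.12620 + 0.01708 = 0.88522 ≈ 0.8852 bits

These are NOT equal (difference: 0.3735 bits). KL divergence is asymmetric: D_KL(P||Q) ≠ D_KL(Q||P) in general.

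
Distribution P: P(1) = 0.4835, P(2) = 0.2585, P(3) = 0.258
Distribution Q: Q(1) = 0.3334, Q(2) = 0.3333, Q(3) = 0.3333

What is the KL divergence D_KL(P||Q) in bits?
0.0692 bits

D_KL(P||Q) = Σ P(x) log₂(P(x)/Q(x))

Computing term by term:
  P(1)·log₂(P(1)/Q(1)) = 0.4835·log₂(0.4835/0.3334) = 0.25928
  P(2)·log₂(P(2)/Q(2)) = 0.2585·log₂(0.2585/0.3333) = -0.09478
  P(3)·log₂(P(3)/Q(3)) = 0.258·log₂(0.258/0.3333) = -0.09532

D_KL(P||Q) = 0.25928 - 0.09478 - 0.09532 = 0.06918 ≈ 0.0692 bits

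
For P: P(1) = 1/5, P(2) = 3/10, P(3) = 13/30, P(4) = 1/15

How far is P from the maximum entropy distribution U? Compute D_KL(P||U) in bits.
0.2313 bits

U(i) = 1/4 for all i

D_KL(P||U) = Σ P(x) log₂(P(x) / (1/4))
           = Σ P(x) log₂(P(x)) + log₂(4)
           = log₂(4) - H(P)

H(P) = -Σ P(x) log₂(P(x)):
  -P(1)·log₂(P(1)) = -(1/5)·log₂(1/5) = 0.46439
  -P(2)·log₂(P(2)) = -(3/10)·log₂(3/10) = 0.52109
  -P(3)·log₂(P(3)) = -(13/30)·log₂(13/30) = 0.52280
  -P(4)·log₂(P(4)) = -(1/15)·log₂(1/15) = 0.26046
H(P) = 0.46439 + 0.52109 + 0.52280 + 0.26046 = 1.76874 bits

log₂(4) = 2.00000 bits

D_KL(P||U) = 2.00000 - 1.76874 = 0.23126 ≈ 0.2313 bits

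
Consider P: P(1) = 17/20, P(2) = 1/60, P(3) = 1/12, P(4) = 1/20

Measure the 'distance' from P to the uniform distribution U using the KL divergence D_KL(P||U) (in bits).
1.1874 bits

U(i) = 1/4 for all i

D_KL(P||U) = Σ P(x) log₂(P(x) / (1/4))
           = Σ P(x) log₂(P(x)) + log₂(4)
           = log₂(4) - H(P)

H(P) = -Σ P(x) log₂(P(x)):
  -P(1)·log₂(P(1)) = -(17/20)·log₂(17/20) = 0.19930
  -P(2)·log₂(P(2)) = -(1/60)·log₂(1/60) = 0.09845
  -P(3)·log₂(P(3)) = -(1/12)·log₂(1/12) = 0.29875
  -P(4)·log₂(P(4)) = -(1/20)·log₂(1/20) = 0.21610
H(P) = 0.19930 + 0.09845 + 0.29875 + 0.21610 = 0.81260 bits

log₂(4) = 2.00000 bits

D_KL(P||U) = 2.00000 - 0.81260 = 1.18740 ≈ 1.1874 bits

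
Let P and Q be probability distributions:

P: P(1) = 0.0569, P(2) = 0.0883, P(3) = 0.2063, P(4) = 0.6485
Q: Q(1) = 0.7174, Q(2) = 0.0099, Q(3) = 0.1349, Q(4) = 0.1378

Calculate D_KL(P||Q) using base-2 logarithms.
1.6462 bits

D_KL(P||Q) = Σ P(x) log₂(P(x)/Q(x))

Computing term by term:
  P(1)·log₂(P(1)/Q(1)) = 0.0569·log₂(0.0569/0.7174) = -0.20804
  P(2)·log₂(P(2)/Q(2)) = 0.0883·log₂(0.0883/0.0099) = 0.27876
  P(3)·log₂(P(3)/Q(3)) = 0.2063·log₂(0.2063/0.1349) = 0.12643
  P(4)·log₂(P(4)/Q(4)) = 0.6485·log₂(0.6485/0.1378) = 1.44909

D_KL(P||Q) = -0.20804 + 0.27876 + 0.12643 + 1.44909 = 1.64624 ≈ 1.6462 bits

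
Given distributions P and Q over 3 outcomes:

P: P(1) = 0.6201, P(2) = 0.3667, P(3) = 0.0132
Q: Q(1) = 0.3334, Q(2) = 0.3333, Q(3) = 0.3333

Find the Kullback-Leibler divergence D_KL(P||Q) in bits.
0.5442 bits

D_KL(P||Q) = Σ P(x) log₂(P(x)/Q(x))

Computing term by term:
  P(1)·log₂(P(1)/Q(1)) = 0.6201·log₂(0.6201/0.3334) = 0.55514
  P(2)·log₂(P(2)/Q(2)) = 0.3667·log₂(0.3667/0.3333) = 0.05052
  P(3)·log₂(P(3)/Q(3)) = 0.0132·log₂(0.0132/0.3333) = -0.06149

D_KL(P||Q) = 0.55514 + 0.05052 - 0.06149 = 0.54417 ≈ 0.5442 bits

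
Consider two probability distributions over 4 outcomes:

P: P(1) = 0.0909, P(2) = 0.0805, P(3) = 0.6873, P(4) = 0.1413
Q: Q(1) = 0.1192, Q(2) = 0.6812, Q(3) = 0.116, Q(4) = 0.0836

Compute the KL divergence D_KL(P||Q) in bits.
1.5876 bits

D_KL(P||Q) = Σ P(x) log₂(P(x)/Q(x))

Computing term by term:
  P(1)·log₂(P(1)/Q(1)) = 0.0909·log₂(0.0909/0.1192) = -0.03554
  P(2)·log₂(P(2)/Q(2)) = 0.0805·log₂(0.0805/0.6812) = -0.24802
  P(3)·log₂(P(3)/Q(3)) = 0.6873·log₂(0.6873/0.116) = 1.76417
  P(4)·log₂(P(4)/Q(4)) = 0.1413·log₂(0.1413/0.0836) = 0.10699

D_KL(P||Q) = -0.03554 - 0.24802 + 1.76417 + 0.10699 = 1.58760 ≈ 1.5876 bits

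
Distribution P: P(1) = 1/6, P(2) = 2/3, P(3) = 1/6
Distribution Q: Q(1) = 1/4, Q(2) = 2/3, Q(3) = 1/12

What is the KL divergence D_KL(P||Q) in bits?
0.0692 bits

D_KL(P||Q) = Σ P(x) log₂(P(x)/Q(x))

Computing term by term:
  P(1)·log₂(P(1)/Q(1)) = (1/6)·log₂((1/6)/(1/4)) = -0.09749
  P(2)·log₂(P(2)/Q(2)) = (2/3)·log₂((2/3)/(2/3)) = 0.00000
  P(3)·log₂(P(3)/Q(3)) = (1/6)·log₂((1/6)/(1/12)) = 0.16667

D_KL(P||Q) = -0.09749 + 0.00000 + 0.16667 = 0.06918 ≈ 0.0692 bits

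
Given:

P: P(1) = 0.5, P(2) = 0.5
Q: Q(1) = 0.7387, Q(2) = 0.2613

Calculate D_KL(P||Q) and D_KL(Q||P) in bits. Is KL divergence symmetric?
D_KL(P||Q) = 0.1866 bits, D_KL(Q||P) = 0.1713 bits. No, KL divergence is not symmetric.

D_KL(P||Q) = Σ P(x) log₂(P(x)/Q(x))

Computing term by term:
  P(1)·log₂(P(1)/Q(1)) = 0.5·log₂(0.5/0.7387) = -0.28153
  P(2)·log₂(P(2)/Q(2)) = 0.5·log₂(0.5/0.2613) = 0.46811

D_KL(P||Q) = -0.28153 + 0.46811 = 0.18658 ≈ 0.1866 bits

D_KL(Q||P) = Σ Q(x) log₂(Q(x)/P(x))

Computing term by term:
  Q(1)·log₂(Q(1)/P(1)) = 0.7387·log₂(0.7387/0.5) = 0.41593
  Q(2)·log₂(Q(2)/P(2)) = 0.2613·log₂(0.2613/0.5) = -0.24463

D_KL(Q||P) = 0.41593 - 0.24463 = 0.17130 ≈ 0.1713 bits

These are NOT equal (difference: 0.0153 bits). KL divergence is asymmetric: D_KL(P||Q) ≠ D_KL(Q||P) in general.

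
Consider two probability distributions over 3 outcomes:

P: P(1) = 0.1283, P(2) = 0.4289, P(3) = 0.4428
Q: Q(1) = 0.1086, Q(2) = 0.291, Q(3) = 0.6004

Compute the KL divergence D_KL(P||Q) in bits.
0.0764 bits

D_KL(P||Q) = Σ P(x) log₂(P(x)/Q(x))

Computing term by term:
  P(1)·log₂(P(1)/Q(1)) = 0.1283·log₂(0.1283/0.1086) = 0.03086
  P(2)·log₂(P(2)/Q(2)) = 0.4289·log₂(0.4289/0.291) = 0.24002
  P(3)·log₂(P(3)/Q(3)) = 0.4428·log₂(0.4428/0.6004) = -0.19451

D_KL(P||Q) = 0.03086 + 0.24002 - 0.19451 = 0.07637 ≈ 0.0764 bits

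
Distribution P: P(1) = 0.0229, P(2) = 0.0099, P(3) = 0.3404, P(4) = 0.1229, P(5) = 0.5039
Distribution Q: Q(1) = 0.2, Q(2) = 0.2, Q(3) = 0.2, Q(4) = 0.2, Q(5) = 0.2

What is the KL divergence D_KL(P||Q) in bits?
0.7321 bits

D_KL(P||Q) = Σ P(x) log₂(P(x)/Q(x))

Computing term by term:
  P(1)·log₂(P(1)/Q(1)) = 0.0229·log₂(0.0229/0.2) = -0.07160
  P(2)·log₂(P(2)/Q(2)) = 0.0099·log₂(0.0099/0.2) = -0.04293
  P(3)·log₂(P(3)/Q(3)) = 0.3404·log₂(0.3404/0.2) = 0.26117
  P(4)·log₂(P(4)/Q(4)) = 0.1229·log₂(0.1229/0.2) = -0.08634
  P(5)·log₂(P(5)/Q(5)) = 0.5039·log₂(0.5039/0.2) = 0.67177

D_KL(P||Q) = -0.07160 - 0.04293 + 0.26117 - 0.08634 + 0.67177 = 0.73207 ≈ 0.7321 bits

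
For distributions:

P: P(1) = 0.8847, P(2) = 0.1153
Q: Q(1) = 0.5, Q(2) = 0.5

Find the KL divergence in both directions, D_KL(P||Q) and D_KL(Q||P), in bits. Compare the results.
D_KL(P||Q) = 0.4843 bits, D_KL(Q||P) = 0.6466 bits. D_KL(Q||P) is larger than D_KL(P||Q) by 0.1623 bits; the two directions differ.

D_KL(P||Q) = Σ P(x) log₂(P(x)/Q(x))

Computing term by term:
  P(1)·log₂(P(1)/Q(1)) = 0.8847·log₂(0.8847/0.5) = 0.72834
  P(2)·log₂(P(2)/Q(2)) = 0.1153·log₂(0.1153/0.5) = -0.24404

D_KL(P||Q) = 0.72834 - 0.24404 = 0.48430 ≈ 0.4843 bits

D_KL(Q||P) = Σ Q(x) log₂(Q(x)/P(x))

Computing term by term:
  Q(1)·log₂(Q(1)/P(1)) = 0.5·log₂(0.5/0.8847) = -0.41163
  Q(2)·log₂(Q(2)/P(2)) = 0.5·log₂(0.5/0.1153) = 1.05827

D_KL(Q||P) = -0.41163 + 1.05827 = 0.64664 ≈ 0.6466 bits

These are NOT equal (difference: 0.1623 bits). KL divergence is asymmetric: D_KL(P||Q) ≠ D_KL(Q||P) in general.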